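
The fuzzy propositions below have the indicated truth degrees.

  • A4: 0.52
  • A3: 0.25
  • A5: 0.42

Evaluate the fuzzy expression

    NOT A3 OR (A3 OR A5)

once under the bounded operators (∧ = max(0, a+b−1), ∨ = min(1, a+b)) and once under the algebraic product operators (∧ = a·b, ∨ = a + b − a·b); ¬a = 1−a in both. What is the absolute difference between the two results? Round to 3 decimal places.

Under bounded:
  NOT A3 = 1 − 0.25 = 0.75
  A3 OR A5 = min(1, a+b) on (0.25, 0.42) = 0.67
  NOT A3 OR (A3 OR A5) = min(1, a+b) on (0.75, 0.67) = 1.00
  → value = 1.0000
Under algebraic product:
  NOT A3 = 1 − 0.2500 = 0.7500
  A3 OR A5 = a + b − a·b on (0.2500, 0.4200) = 0.5650
  NOT A3 OR (A3 OR A5) = a + b − a·b on (0.7500, 0.5650) = 0.8912
  → value = 0.8912
|1.0000 − 0.8912| = 0.109

0.109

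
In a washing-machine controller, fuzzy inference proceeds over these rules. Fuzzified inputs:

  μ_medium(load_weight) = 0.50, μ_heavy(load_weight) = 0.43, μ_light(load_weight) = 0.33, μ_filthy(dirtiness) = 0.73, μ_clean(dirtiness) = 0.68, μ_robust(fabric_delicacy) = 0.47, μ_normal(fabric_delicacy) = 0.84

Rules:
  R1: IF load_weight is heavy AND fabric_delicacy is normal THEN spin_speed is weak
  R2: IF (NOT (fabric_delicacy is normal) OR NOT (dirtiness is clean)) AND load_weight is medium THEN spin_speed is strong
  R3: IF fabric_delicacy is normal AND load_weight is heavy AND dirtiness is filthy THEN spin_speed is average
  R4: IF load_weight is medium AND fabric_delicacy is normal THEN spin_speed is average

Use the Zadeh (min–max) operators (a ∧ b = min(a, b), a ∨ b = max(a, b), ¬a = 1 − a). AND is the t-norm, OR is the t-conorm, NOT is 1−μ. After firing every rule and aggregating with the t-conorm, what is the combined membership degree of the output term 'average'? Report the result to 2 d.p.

R1: heavy=0.43, normal=0.84; AND[min(a, b)] → w = 0.43
R2: (¬normal=1−0.84=0.16 OR ¬clean=1−0.68=0.32) = 0.32; AND[min(a, b)] with medium=0.50 → w = 0.32
R3: normal=0.84, heavy=0.43, filthy=0.73; AND[min(a, b)] → w = 0.43
R4: medium=0.50, normal=0.84; AND[min(a, b)] → w = 0.50
Rules with consequent 'average': {R3, R4} → strengths 0.43, 0.50
Aggregate via t-conorm [max(a, b)]: 0.50

0.50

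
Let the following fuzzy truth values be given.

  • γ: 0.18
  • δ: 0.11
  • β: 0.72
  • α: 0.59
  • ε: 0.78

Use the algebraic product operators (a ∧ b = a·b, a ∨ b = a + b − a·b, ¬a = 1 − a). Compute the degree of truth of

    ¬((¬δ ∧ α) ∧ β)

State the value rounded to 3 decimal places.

¬δ = 1 − 0.1100 = 0.8900
¬δ ∧ α = a·b on (0.8900, 0.5900) = 0.5251
(¬δ ∧ α) ∧ β = a·b on (0.5251, 0.7200) = 0.3781
¬((¬δ ∧ α) ∧ β) = 1 − 0.3781 = 0.6219

0.622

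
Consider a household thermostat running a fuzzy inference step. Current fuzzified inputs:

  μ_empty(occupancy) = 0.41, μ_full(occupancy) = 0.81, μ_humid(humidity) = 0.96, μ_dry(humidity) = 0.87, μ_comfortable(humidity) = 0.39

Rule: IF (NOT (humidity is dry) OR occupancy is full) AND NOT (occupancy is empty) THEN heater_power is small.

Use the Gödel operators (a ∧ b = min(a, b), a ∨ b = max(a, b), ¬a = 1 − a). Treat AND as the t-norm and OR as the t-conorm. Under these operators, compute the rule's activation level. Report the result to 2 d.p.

0.59

firing strength: (¬dry=1−0.87=0.13 OR full=0.81) = 0.81; AND[min(a, b)] with ¬empty=1−0.41=0.59 → w = 0.59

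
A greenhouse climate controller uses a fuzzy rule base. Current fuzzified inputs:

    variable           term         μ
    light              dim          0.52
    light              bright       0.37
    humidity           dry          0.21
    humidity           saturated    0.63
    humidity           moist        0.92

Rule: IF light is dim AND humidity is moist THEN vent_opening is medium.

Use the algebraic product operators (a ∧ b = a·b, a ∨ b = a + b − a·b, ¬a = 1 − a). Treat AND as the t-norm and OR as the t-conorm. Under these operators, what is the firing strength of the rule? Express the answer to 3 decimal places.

firing strength: dim=0.52, moist=0.92; AND[a·b] → w = 0.4784

0.478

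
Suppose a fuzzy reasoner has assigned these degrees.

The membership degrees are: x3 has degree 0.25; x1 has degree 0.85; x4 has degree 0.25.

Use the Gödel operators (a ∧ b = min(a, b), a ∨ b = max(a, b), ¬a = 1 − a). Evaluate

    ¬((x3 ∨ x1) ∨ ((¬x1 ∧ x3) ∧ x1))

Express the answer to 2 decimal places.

x3 ∨ x1 = max(a, b) on (0.25, 0.85) = 0.85
¬x1 = 1 − 0.85 = 0.15
¬x1 ∧ x3 = min(a, b) on (0.15, 0.25) = 0.15
(¬x1 ∧ x3) ∧ x1 = min(a, b) on (0.15, 0.85) = 0.15
(x3 ∨ x1) ∨ ((¬x1 ∧ x3) ∧ x1) = max(a, b) on (0.85, 0.15) = 0.85
¬((x3 ∨ x1) ∨ ((¬x1 ∧ x3) ∧ x1)) = 1 − 0.85 = 0.15

0.15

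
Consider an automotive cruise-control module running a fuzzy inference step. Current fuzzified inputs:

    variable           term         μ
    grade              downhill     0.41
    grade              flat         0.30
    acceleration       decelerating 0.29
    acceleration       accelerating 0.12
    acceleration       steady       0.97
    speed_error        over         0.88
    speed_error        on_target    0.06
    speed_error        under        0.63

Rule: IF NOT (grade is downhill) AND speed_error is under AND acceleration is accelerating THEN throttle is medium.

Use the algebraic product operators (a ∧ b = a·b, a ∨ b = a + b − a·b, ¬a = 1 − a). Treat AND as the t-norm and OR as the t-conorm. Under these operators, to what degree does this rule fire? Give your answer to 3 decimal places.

firing strength: ¬downhill=1−0.41=0.59, under=0.63, accelerating=0.12; AND[a·b] → w = 0.0446

0.045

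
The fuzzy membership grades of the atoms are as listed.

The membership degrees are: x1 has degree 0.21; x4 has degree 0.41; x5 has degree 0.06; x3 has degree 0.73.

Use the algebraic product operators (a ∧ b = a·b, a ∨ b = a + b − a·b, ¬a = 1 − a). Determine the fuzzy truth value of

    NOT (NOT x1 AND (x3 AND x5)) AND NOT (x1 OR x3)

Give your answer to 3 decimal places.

NOT x1 = 1 − 0.2100 = 0.7900
x3 AND x5 = a·b on (0.7300, 0.0600) = 0.0438
NOT x1 AND (x3 AND x5) = a·b on (0.7900, 0.0438) = 0.0346
NOT (NOT x1 AND (x3 AND x5)) = 1 − 0.0346 = 0.9654
x1 OR x3 = a + b − a·b on (0.2100, 0.7300) = 0.7867
NOT (x1 OR x3) = 1 − 0.7867 = 0.2133
NOT (NOT x1 AND (x3 AND x5)) AND NOT (x1 OR x3) = a·b on (0.9654, 0.2133) = 0.2059

0.206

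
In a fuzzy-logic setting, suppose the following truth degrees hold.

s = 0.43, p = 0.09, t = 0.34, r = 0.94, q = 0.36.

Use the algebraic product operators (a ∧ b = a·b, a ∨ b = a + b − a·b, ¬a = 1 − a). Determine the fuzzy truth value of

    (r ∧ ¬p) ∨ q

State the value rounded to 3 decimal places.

0.907

¬p = 1 − 0.0900 = 0.9100
r ∧ ¬p = a·b on (0.9400, 0.9100) = 0.8554
(r ∧ ¬p) ∨ q = a + b − a·b on (0.8554, 0.3600) = 0.9075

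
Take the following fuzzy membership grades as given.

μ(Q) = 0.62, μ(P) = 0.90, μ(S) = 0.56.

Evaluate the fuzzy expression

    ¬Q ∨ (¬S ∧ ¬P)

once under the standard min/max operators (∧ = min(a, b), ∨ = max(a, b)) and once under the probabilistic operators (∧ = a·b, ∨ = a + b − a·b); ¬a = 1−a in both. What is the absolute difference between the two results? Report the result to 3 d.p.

Under standard min/max:
  ¬Q = 1 − 0.62 = 0.38
  ¬S = 1 − 0.56 = 0.44
  ¬P = 1 − 0.90 = 0.10
  ¬S ∧ ¬P = min(a, b) on (0.44, 0.10) = 0.10
  ¬Q ∨ (¬S ∧ ¬P) = max(a, b) on (0.38, 0.10) = 0.38
  → value = 0.3800
Under probabilistic:
  ¬Q = 1 − 0.6200 = 0.3800
  ¬S = 1 − 0.5600 = 0.4400
  ¬P = 1 − 0.9000 = 0.1000
  ¬S ∧ ¬P = a·b on (0.4400, 0.1000) = 0.0440
  ¬Q ∨ (¬S ∧ ¬P) = a + b − a·b on (0.3800, 0.0440) = 0.4073
  → value = 0.4073
|0.3800 − 0.4073| = 0.027

0.027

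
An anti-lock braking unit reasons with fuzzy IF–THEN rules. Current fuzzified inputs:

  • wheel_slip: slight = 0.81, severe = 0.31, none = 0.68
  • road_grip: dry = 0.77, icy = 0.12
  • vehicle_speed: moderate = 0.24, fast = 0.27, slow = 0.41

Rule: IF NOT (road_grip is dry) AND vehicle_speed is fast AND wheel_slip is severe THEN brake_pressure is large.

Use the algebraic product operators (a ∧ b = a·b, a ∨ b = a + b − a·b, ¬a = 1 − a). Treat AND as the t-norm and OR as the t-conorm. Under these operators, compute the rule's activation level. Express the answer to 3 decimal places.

0.019

firing strength: ¬dry=1−0.77=0.23, fast=0.27, severe=0.31; AND[a·b] → w = 0.0193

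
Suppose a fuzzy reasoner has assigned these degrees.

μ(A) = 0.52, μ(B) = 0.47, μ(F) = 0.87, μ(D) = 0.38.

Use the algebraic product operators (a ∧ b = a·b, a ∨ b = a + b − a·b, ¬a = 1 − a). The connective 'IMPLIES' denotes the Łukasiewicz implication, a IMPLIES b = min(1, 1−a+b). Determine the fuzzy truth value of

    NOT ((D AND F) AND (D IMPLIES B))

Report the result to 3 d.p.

0.669

D AND F = a·b on (0.3800, 0.8700) = 0.3306
D IMPLIES B  [Łukasiewicz: min(1, 1−a+b)] with a=0.3800, b=0.4700 → 1.0000
(D AND F) AND (D IMPLIES B) = a·b on (0.3306, 1.0000) = 0.3306
NOT ((D AND F) AND (D IMPLIES B)) = 1 − 0.3306 = 0.6694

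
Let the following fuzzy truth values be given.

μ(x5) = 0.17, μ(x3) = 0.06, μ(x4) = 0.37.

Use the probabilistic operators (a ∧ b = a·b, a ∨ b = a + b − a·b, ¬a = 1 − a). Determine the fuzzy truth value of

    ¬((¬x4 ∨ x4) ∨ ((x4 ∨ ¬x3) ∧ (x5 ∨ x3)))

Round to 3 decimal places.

0.184

¬x4 = 1 − 0.3700 = 0.6300
¬x4 ∨ x4 = a + b − a·b on (0.6300, 0.3700) = 0.7669
¬x3 = 1 − 0.0600 = 0.9400
x4 ∨ ¬x3 = a + b − a·b on (0.3700, 0.9400) = 0.9622
x5 ∨ x3 = a + b − a·b on (0.1700, 0.0600) = 0.2198
(x4 ∨ ¬x3) ∧ (x5 ∨ x3) = a·b on (0.9622, 0.2198) = 0.2115
(¬x4 ∨ x4) ∨ ((x4 ∨ ¬x3) ∧ (x5 ∨ x3)) = a + b − a·b on (0.7669, 0.2115) = 0.8162
¬((¬x4 ∨ x4) ∨ ((x4 ∨ ¬x3) ∧ (x5 ∨ x3))) = 1 − 0.8162 = 0.1838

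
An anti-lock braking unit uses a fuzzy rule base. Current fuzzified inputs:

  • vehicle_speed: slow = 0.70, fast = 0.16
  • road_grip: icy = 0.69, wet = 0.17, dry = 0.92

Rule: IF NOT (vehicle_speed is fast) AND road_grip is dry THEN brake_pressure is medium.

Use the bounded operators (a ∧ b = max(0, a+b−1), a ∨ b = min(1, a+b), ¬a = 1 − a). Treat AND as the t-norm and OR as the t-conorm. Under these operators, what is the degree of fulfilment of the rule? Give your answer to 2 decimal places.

firing strength: ¬fast=1−0.16=0.84, dry=0.92; AND[max(0, a+b−1)] → w = 0.76

0.76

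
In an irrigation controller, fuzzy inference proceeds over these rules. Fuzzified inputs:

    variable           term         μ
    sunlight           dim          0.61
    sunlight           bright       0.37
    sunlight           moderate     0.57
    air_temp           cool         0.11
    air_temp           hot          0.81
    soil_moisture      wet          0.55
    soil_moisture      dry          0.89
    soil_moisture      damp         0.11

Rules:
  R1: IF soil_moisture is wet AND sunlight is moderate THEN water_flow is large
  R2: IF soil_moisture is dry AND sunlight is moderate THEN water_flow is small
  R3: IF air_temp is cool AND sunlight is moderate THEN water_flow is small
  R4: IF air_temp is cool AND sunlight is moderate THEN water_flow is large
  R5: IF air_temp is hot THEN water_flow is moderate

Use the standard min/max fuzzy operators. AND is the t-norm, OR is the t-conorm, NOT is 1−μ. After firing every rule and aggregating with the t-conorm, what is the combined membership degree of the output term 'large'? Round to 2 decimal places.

0.55

R1: wet=0.55, moderate=0.57; AND[min(a, b)] → w = 0.55
R2: dry=0.89, moderate=0.57; AND[min(a, b)] → w = 0.57
R3: cool=0.11, moderate=0.57; AND[min(a, b)] → w = 0.11
R4: cool=0.11, moderate=0.57; AND[min(a, b)] → w = 0.11
R5: hot=0.81 → w = 0.81
Rules with consequent 'large': {R1, R4} → strengths 0.55, 0.11
Aggregate via t-conorm [max(a, b)]: 0.55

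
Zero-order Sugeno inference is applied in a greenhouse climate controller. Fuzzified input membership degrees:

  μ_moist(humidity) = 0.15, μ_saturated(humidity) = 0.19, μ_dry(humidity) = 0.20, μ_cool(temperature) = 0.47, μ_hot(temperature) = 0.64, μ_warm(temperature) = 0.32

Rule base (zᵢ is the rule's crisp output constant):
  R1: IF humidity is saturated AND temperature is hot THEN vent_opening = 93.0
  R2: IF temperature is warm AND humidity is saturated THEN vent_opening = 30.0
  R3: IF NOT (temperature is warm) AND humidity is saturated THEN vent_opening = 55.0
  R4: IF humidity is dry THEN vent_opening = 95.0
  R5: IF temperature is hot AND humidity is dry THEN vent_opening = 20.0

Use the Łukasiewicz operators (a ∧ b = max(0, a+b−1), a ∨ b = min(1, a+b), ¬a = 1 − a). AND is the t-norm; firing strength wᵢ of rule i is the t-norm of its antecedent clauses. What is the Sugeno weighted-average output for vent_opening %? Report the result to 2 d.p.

95.00

R1 (z=93.0): saturated=0.19, hot=0.64; AND[max(0, a+b−1)] → w = 0.00
R2 (z=30.0): warm=0.32, saturated=0.19; AND[max(0, a+b−1)] → w = 0.00
R3 (z=55.0): ¬warm=1−0.32=0.68, saturated=0.19; AND[max(0, a+b−1)] → w = 0.00
R4 (z=95.0): dry=0.20 → w = 0.20
R5 (z=20.0): hot=0.64, dry=0.20; AND[max(0, a+b−1)] → w = 0.00
Weighted average = (0.00·93.0 + 0.00·30.0 + 0.00·55.0 + 0.20·95.0 + 0.00·20.0) / (0.00 + 0.00 + 0.00 + 0.20 + 0.00)
  = 19.0000 / 0.2000 = 95.00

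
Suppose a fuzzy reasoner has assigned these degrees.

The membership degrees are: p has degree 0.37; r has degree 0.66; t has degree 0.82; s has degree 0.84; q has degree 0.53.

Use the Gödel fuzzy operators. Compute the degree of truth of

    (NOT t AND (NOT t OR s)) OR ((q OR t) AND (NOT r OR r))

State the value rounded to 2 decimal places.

0.66

NOT t = 1 − 0.82 = 0.18
NOT t = 1 − 0.82 = 0.18
NOT t OR s = max(a, b) on (0.18, 0.84) = 0.84
NOT t AND (NOT t OR s) = min(a, b) on (0.18, 0.84) = 0.18
q OR t = max(a, b) on (0.53, 0.82) = 0.82
NOT r = 1 − 0.66 = 0.34
NOT r OR r = max(a, b) on (0.34, 0.66) = 0.66
(q OR t) AND (NOT r OR r) = min(a, b) on (0.82, 0.66) = 0.66
(NOT t AND (NOT t OR s)) OR ((q OR t) AND (NOT r OR r)) = max(a, b) on (0.18, 0.66) = 0.66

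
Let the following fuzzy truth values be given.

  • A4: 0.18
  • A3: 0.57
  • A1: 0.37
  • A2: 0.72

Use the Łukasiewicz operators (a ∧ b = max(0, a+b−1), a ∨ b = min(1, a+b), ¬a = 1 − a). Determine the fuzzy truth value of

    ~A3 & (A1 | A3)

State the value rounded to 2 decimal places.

0.37

~A3 = 1 − 0.57 = 0.43
A1 | A3 = min(1, a+b) on (0.37, 0.57) = 0.94
~A3 & (A1 | A3) = max(0, a+b−1) on (0.43, 0.94) = 0.37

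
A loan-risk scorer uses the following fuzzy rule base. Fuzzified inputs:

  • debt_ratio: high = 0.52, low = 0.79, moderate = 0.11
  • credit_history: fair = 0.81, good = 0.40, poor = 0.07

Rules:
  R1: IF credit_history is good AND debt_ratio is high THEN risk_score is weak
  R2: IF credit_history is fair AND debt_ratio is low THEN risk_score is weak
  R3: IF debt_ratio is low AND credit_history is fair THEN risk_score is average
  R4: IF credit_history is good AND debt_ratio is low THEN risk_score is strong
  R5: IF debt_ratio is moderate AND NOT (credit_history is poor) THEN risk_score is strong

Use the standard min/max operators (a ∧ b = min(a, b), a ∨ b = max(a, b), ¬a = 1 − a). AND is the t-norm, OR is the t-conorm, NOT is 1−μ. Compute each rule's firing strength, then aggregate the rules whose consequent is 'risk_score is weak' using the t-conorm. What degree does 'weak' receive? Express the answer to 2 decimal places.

R1: good=0.40, high=0.52; AND[min(a, b)] → w = 0.40
R2: fair=0.81, low=0.79; AND[min(a, b)] → w = 0.79
R3: low=0.79, fair=0.81; AND[min(a, b)] → w = 0.79
R4: good=0.40, low=0.79; AND[min(a, b)] → w = 0.40
R5: moderate=0.11, ¬poor=1−0.07=0.93; AND[min(a, b)] → w = 0.11
Rules with consequent 'weak': {R1, R2} → strengths 0.40, 0.79
Aggregate via t-conorm [max(a, b)]: 0.79

0.79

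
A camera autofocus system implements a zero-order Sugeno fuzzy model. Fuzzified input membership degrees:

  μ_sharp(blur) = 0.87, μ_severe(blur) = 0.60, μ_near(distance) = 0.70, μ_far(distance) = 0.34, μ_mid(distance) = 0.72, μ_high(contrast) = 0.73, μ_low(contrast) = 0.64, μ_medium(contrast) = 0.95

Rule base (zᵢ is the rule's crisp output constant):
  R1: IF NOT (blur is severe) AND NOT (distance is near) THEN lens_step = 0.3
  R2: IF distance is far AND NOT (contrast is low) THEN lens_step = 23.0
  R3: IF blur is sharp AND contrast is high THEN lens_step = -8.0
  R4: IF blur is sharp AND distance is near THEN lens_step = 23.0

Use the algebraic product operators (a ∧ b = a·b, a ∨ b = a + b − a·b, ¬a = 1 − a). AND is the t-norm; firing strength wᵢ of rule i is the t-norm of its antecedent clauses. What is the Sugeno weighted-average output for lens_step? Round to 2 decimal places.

7.92

R1 (z=0.3): ¬severe=1−0.60=0.40, ¬near=1−0.70=0.30; AND[a·b] → w = 0.1200
R2 (z=23.0): far=0.34, ¬low=1−0.64=0.36; AND[a·b] → w = 0.1224
R3 (z=-8.0): sharp=0.87, high=0.73; AND[a·b] → w = 0.6351
R4 (z=23.0): sharp=0.87, near=0.70; AND[a·b] → w = 0.6090
Weighted average = (0.1200·0.3 + 0.1224·23.0 + 0.6351·-8.0 + 0.6090·23.0) / (0.1200 + 0.1224 + 0.6351 + 0.6090)
  = 11.7774 / 1.4865 = 7.92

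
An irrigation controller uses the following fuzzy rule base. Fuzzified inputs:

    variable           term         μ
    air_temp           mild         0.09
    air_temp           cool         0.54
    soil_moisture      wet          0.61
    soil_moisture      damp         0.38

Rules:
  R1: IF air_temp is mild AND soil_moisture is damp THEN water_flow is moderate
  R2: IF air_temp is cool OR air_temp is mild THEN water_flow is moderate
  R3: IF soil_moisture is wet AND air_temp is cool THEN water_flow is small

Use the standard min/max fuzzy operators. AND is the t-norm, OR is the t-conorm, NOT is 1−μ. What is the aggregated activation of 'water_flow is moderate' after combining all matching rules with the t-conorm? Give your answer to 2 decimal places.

0.54

R1: mild=0.09, damp=0.38; AND[min(a, b)] → w = 0.09
R2: cool=0.54, mild=0.09; OR[max(a, b)] → w = 0.54
R3: wet=0.61, cool=0.54; AND[min(a, b)] → w = 0.54
Rules with consequent 'moderate': {R1, R2} → strengths 0.09, 0.54
Aggregate via t-conorm [max(a, b)]: 0.54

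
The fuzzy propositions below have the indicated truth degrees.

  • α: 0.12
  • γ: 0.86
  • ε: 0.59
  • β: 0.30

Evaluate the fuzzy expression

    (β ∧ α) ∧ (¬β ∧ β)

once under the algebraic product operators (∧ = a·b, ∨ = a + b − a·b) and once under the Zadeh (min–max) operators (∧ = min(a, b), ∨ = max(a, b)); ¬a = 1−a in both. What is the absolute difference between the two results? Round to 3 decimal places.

Under algebraic product:
  β ∧ α = a·b on (0.3000, 0.1200) = 0.0360
  ¬β = 1 − 0.3000 = 0.7000
  ¬β ∧ β = a·b on (0.7000, 0.3000) = 0.2100
  (β ∧ α) ∧ (¬β ∧ β) = a·b on (0.0360, 0.2100) = 0.0076
  → value = 0.0076
Under Zadeh (min–max):
  β ∧ α = min(a, b) on (0.30, 0.12) = 0.12
  ¬β = 1 − 0.30 = 0.70
  ¬β ∧ β = min(a, b) on (0.70, 0.30) = 0.30
  (β ∧ α) ∧ (¬β ∧ β) = min(a, b) on (0.12, 0.30) = 0.12
  → value = 0.1200
|0.0076 − 0.1200| = 0.112

0.112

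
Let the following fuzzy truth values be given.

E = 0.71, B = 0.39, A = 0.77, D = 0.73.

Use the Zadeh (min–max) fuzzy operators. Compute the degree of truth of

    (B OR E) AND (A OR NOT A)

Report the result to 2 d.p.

0.71

B OR E = max(a, b) on (0.39, 0.71) = 0.71
NOT A = 1 − 0.77 = 0.23
A OR NOT A = max(a, b) on (0.77, 0.23) = 0.77
(B OR E) AND (A OR NOT A) = min(a, b) on (0.71, 0.77) = 0.71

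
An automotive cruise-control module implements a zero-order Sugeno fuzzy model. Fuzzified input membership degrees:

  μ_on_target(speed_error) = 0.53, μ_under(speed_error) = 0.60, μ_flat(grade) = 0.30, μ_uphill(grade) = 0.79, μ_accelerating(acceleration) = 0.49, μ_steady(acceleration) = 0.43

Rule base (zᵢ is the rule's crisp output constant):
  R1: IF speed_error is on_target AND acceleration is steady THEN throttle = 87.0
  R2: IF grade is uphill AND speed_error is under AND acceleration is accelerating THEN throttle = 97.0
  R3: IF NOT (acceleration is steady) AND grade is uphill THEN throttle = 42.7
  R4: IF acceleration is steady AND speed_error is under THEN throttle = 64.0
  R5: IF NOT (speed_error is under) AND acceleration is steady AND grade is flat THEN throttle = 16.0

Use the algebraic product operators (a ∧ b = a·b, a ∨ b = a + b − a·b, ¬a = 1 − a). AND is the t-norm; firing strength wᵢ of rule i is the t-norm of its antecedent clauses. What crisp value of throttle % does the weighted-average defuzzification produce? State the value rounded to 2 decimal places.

R1 (z=87.0): on_target=0.53, steady=0.43; AND[a·b] → w = 0.2279
R2 (z=97.0): uphill=0.79, under=0.60, accelerating=0.49; AND[a·b] → w = 0.2323
R3 (z=42.7): ¬steady=1−0.43=0.57, uphill=0.79; AND[a·b] → w = 0.4503
R4 (z=64.0): steady=0.43, under=0.60; AND[a·b] → w = 0.2580
R5 (z=16.0): ¬under=1−0.60=0.40, steady=0.43, flat=0.30; AND[a·b] → w = 0.0516
Weighted average = (0.2279·87.0 + 0.2323·97.0 + 0.4503·42.7 + 0.2580·64.0 + 0.0516·16.0) / (0.2279 + 0.2323 + 0.4503 + 0.2580 + 0.0516)
  = 78.9219 / 1.2201 = 64.69

64.69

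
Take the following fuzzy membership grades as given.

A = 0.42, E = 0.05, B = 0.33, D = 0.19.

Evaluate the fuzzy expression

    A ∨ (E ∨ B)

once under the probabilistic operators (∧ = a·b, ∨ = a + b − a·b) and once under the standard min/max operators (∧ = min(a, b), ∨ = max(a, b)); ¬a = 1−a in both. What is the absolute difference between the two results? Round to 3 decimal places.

0.211

Under probabilistic:
  E ∨ B = a + b − a·b on (0.0500, 0.3300) = 0.3635
  A ∨ (E ∨ B) = a + b − a·b on (0.4200, 0.3635) = 0.6308
  → value = 0.6308
Under standard min/max:
  E ∨ B = max(a, b) on (0.05, 0.33) = 0.33
  A ∨ (E ∨ B) = max(a, b) on (0.42, 0.33) = 0.42
  → value = 0.4200
|0.6308 − 0.4200| = 0.211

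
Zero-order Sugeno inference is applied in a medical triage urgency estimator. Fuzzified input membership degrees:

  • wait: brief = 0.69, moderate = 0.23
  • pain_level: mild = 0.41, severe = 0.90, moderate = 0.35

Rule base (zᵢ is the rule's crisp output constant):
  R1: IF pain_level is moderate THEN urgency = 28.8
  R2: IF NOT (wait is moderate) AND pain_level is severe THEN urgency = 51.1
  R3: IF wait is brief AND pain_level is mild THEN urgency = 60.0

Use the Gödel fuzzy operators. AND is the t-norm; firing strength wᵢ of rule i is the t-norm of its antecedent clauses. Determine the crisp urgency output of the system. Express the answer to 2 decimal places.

R1 (z=28.8): moderate=0.35 → w = 0.35
R2 (z=51.1): ¬moderate=1−0.23=0.77, severe=0.90; AND[min(a, b)] → w = 0.77
R3 (z=60.0): brief=0.69, mild=0.41; AND[min(a, b)] → w = 0.41
Weighted average = (0.35·28.8 + 0.77·51.1 + 0.41·60.0) / (0.35 + 0.77 + 0.41)
  = 74.0270 / 1.5300 = 48.38

48.38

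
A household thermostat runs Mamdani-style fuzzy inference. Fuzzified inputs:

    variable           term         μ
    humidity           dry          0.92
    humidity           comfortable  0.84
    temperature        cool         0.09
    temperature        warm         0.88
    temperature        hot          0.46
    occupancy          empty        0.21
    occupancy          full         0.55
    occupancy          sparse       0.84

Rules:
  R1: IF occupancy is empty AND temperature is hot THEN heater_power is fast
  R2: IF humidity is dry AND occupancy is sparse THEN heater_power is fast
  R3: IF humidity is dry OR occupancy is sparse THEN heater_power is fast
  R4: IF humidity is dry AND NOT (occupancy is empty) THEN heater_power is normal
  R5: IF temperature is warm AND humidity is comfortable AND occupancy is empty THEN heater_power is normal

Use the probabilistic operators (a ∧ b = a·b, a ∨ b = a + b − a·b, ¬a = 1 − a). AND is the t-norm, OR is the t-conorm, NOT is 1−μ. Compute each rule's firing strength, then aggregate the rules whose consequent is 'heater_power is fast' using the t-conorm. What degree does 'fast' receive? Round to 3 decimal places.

R1: empty=0.21, hot=0.46; AND[a·b] → w = 0.0966
R2: dry=0.92, sparse=0.84; AND[a·b] → w = 0.7728
R3: dry=0.92, sparse=0.84; OR[a + b − a·b] → w = 0.9872
R4: dry=0.92, ¬empty=1−0.21=0.79; AND[a·b] → w = 0.7268
R5: warm=0.88, comfortable=0.84, empty=0.21; AND[a·b] → w = 0.1552
Rules with consequent 'fast': {R1, R2, R3} → strengths 0.0966, 0.7728, 0.9872
Aggregate via t-conorm [a + b − a·b]: 0.9974

0.997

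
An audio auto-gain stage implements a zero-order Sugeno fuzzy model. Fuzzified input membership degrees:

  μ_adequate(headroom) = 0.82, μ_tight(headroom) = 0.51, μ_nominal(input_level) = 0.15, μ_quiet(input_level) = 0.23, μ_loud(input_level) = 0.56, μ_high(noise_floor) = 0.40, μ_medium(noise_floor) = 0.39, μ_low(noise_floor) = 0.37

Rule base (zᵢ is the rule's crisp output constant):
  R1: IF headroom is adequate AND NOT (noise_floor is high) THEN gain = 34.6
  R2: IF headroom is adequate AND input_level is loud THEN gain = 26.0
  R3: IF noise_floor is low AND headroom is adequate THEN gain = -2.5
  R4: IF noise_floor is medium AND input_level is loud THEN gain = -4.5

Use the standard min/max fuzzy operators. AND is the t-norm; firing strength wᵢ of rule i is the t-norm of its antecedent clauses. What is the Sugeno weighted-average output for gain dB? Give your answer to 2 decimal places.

17.00

R1 (z=34.6): adequate=0.82, ¬high=1−0.40=0.60; AND[min(a, b)] → w = 0.60
R2 (z=26.0): adequate=0.82, loud=0.56; AND[min(a, b)] → w = 0.56
R3 (z=-2.5): low=0.37, adequate=0.82; AND[min(a, b)] → w = 0.37
R4 (z=-4.5): medium=0.39, loud=0.56; AND[min(a, b)] → w = 0.39
Weighted average = (0.60·34.6 + 0.56·26.0 + 0.37·-2.5 + 0.39·-4.5) / (0.60 + 0.56 + 0.37 + 0.39)
  = 32.6400 / 1.9200 = 17.00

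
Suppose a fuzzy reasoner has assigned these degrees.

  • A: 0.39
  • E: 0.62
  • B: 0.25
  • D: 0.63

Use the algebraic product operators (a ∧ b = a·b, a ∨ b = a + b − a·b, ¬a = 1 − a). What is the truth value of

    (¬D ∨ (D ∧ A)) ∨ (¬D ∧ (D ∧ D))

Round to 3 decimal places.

0.595

¬D = 1 − 0.6300 = 0.3700
D ∧ A = a·b on (0.6300, 0.3900) = 0.2457
¬D ∨ (D ∧ A) = a + b − a·b on (0.3700, 0.2457) = 0.5248
¬D = 1 − 0.6300 = 0.3700
D ∧ D = a·b on (0.6300, 0.6300) = 0.3969
¬D ∧ (D ∧ D) = a·b on (0.3700, 0.3969) = 0.1469
(¬D ∨ (D ∧ A)) ∨ (¬D ∧ (D ∧ D)) = a + b − a·b on (0.5248, 0.1469) = 0.5946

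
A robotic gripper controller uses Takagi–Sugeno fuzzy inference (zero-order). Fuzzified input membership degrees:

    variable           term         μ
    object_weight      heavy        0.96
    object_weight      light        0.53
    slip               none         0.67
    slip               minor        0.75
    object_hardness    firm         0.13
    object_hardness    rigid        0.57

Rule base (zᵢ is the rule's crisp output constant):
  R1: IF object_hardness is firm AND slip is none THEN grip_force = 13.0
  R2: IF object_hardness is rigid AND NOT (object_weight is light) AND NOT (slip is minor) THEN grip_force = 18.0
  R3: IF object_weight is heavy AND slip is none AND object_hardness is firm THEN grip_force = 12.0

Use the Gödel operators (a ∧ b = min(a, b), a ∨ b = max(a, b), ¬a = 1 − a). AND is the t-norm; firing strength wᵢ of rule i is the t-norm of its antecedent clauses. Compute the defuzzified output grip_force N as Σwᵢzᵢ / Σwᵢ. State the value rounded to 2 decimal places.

15.20

R1 (z=13.0): firm=0.13, none=0.67; AND[min(a, b)] → w = 0.13
R2 (z=18.0): rigid=0.57, ¬light=1−0.53=0.47, ¬minor=1−0.75=0.25; AND[min(a, b)] → w = 0.25
R3 (z=12.0): heavy=0.96, none=0.67, firm=0.13; AND[min(a, b)] → w = 0.13
Weighted average = (0.13·13.0 + 0.25·18.0 + 0.13·12.0) / (0.13 + 0.25 + 0.13)
  = 7.7500 / 0.5100 = 15.20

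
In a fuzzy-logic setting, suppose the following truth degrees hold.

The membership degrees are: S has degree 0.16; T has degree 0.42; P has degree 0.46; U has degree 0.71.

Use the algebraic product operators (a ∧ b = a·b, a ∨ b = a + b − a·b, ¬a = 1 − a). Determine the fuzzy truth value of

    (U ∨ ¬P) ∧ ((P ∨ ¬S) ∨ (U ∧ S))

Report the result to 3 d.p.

¬P = 1 − 0.4600 = 0.5400
U ∨ ¬P = a + b − a·b on (0.7100, 0.5400) = 0.8666
¬S = 1 − 0.1600 = 0.8400
P ∨ ¬S = a + b − a·b on (0.4600, 0.8400) = 0.9136
U ∧ S = a·b on (0.7100, 0.1600) = 0.1136
(P ∨ ¬S) ∨ (U ∧ S) = a + b − a·b on (0.9136, 0.1136) = 0.9234
(U ∨ ¬P) ∧ ((P ∨ ¬S) ∨ (U ∧ S)) = a·b on (0.8666, 0.9234) = 0.8002

0.800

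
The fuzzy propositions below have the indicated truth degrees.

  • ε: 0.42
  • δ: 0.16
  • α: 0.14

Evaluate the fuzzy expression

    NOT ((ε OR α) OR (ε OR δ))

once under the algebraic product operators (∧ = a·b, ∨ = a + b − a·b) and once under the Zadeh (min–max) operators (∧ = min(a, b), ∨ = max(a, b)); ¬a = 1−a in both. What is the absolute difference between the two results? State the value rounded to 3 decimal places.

Under algebraic product:
  ε OR α = a + b − a·b on (0.4200, 0.1400) = 0.5012
  ε OR δ = a + b − a·b on (0.4200, 0.1600) = 0.5128
  (ε OR α) OR (ε OR δ) = a + b − a·b on (0.5012, 0.5128) = 0.7570
  NOT ((ε OR α) OR (ε OR δ)) = 1 − 0.7570 = 0.2430
  → value = 0.2430
Under Zadeh (min–max):
  ε OR α = max(a, b) on (0.42, 0.14) = 0.42
  ε OR δ = max(a, b) on (0.42, 0.16) = 0.42
  (ε OR α) OR (ε OR δ) = max(a, b) on (0.42, 0.42) = 0.42
  NOT ((ε OR α) OR (ε OR δ)) = 1 − 0.42 = 0.58
  → value = 0.5800
|0.2430 − 0.5800| = 0.337

0.337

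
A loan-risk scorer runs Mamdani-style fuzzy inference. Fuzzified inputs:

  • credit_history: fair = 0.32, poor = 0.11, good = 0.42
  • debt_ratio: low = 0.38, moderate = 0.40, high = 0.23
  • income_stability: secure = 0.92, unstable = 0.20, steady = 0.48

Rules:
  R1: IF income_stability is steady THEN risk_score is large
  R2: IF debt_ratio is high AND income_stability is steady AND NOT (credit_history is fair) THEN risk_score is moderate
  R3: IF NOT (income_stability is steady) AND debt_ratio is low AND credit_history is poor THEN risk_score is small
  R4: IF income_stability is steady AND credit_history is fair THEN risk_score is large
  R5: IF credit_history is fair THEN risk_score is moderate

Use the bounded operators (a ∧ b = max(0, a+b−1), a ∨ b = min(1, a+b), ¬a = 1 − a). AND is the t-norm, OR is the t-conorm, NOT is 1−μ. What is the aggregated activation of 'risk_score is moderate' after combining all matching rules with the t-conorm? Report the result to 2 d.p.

R1: steady=0.48 → w = 0.48
R2: high=0.23, steady=0.48, ¬fair=1−0.32=0.68; AND[max(0, a+b−1)] → w = 0.00
R3: ¬steady=1−0.48=0.52, low=0.38, poor=0.11; AND[max(0, a+b−1)] → w = 0.00
R4: steady=0.48, fair=0.32; AND[max(0, a+b−1)] → w = 0.00
R5: fair=0.32 → w = 0.32
Rules with consequent 'moderate': {R2, R5} → strengths 0.00, 0.32
Aggregate via t-conorm [min(1, a+b)]: 0.32

0.32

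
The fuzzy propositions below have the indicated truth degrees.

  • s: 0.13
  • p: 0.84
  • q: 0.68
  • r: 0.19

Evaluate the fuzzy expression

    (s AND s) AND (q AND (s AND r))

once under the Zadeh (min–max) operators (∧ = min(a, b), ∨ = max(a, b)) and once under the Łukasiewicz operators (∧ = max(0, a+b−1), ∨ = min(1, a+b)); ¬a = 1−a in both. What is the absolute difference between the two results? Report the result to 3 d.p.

0.130

Under Zadeh (min–max):
  s AND s = min(a, b) on (0.13, 0.13) = 0.13
  s AND r = min(a, b) on (0.13, 0.19) = 0.13
  q AND (s AND r) = min(a, b) on (0.68, 0.13) = 0.13
  (s AND s) AND (q AND (s AND r)) = min(a, b) on (0.13, 0.13) = 0.13
  → value = 0.1300
Under Łukasiewicz:
  s AND s = max(0, a+b−1) on (0.13, 0.13) = 0.00
  s AND r = max(0, a+b−1) on (0.13, 0.19) = 0.00
  q AND (s AND r) = max(0, a+b−1) on (0.68, 0.00) = 0.00
  (s AND s) AND (q AND (s AND r)) = max(0, a+b−1) on (0.00, 0.00) = 0.00
  → value = 0.0000
|0.1300 − 0.0000| = 0.130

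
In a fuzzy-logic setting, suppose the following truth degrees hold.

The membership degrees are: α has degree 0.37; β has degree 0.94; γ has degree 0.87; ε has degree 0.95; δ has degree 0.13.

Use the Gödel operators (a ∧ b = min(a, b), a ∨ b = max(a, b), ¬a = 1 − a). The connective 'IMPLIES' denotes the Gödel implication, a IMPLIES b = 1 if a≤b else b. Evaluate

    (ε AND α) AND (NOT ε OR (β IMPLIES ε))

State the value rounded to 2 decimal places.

0.37

ε AND α = min(a, b) on (0.95, 0.37) = 0.37
NOT ε = 1 − 0.95 = 0.05
β IMPLIES ε  [Gödel: 1 if a≤b else b] with a=0.94, b=0.95 → 1.00
NOT ε OR (β IMPLIES ε) = max(a, b) on (0.05, 1.00) = 1.00
(ε AND α) AND (NOT ε OR (β IMPLIES ε)) = min(a, b) on (0.37, 1.00) = 0.37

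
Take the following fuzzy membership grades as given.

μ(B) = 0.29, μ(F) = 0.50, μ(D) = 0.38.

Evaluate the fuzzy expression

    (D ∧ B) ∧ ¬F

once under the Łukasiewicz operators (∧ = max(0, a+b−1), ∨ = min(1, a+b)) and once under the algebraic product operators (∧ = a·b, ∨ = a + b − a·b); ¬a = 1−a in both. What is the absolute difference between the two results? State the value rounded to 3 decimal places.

Under Łukasiewicz:
  D ∧ B = max(0, a+b−1) on (0.38, 0.29) = 0.00
  ¬F = 1 − 0.50 = 0.50
  (D ∧ B) ∧ ¬F = max(0, a+b−1) on (0.00, 0.50) = 0.00
  → value = 0.0000
Under algebraic product:
  D ∧ B = a·b on (0.3800, 0.2900) = 0.1102
  ¬F = 1 − 0.5000 = 0.5000
  (D ∧ B) ∧ ¬F = a·b on (0.1102, 0.5000) = 0.0551
  → value = 0.0551
|0.0000 − 0.0551| = 0.055

0.055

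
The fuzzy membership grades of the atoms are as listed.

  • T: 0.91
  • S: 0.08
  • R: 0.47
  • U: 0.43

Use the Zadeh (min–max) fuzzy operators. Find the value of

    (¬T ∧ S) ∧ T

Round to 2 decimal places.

¬T = 1 − 0.91 = 0.09
¬T ∧ S = min(a, b) on (0.09, 0.08) = 0.08
(¬T ∧ S) ∧ T = min(a, b) on (0.08, 0.91) = 0.08

0.08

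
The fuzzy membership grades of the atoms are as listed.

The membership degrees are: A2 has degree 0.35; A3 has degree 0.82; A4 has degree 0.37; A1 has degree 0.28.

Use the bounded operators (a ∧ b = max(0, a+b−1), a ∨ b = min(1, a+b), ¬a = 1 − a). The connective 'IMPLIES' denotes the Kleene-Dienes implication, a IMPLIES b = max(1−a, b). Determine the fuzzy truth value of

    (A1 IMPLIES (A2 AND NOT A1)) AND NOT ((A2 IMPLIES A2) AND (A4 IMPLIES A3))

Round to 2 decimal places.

NOT A1 = 1 − 0.28 = 0.72
A2 AND NOT A1 = max(0, a+b−1) on (0.35, 0.72) = 0.07
A1 IMPLIES (A2 AND NOT A1)  [Kleene-Dienes: max(1−a, b)] with a=0.28, b=0.07 → 0.72
A2 IMPLIES A2  [Kleene-Dienes: max(1−a, b)] with a=0.35, b=0.35 → 0.65
A4 IMPLIES A3  [Kleene-Dienes: max(1−a, b)] with a=0.37, b=0.82 → 0.82
(A2 IMPLIES A2) AND (A4 IMPLIES A3) = max(0, a+b−1) on (0.65, 0.82) = 0.47
NOT ((A2 IMPLIES A2) AND (A4 IMPLIES A3)) = 1 − 0.47 = 0.53
(A1 IMPLIES (A2 AND NOT A1)) AND NOT ((A2 IMPLIES A2) AND (A4 IMPLIES A3)) = max(0, a+b−1) on (0.72, 0.53) = 0.25

0.25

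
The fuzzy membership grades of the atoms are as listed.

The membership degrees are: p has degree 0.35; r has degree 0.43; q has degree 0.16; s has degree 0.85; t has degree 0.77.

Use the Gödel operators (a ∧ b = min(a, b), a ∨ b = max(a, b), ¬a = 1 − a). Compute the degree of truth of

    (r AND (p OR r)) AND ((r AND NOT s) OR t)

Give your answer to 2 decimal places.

0.43

p OR r = max(a, b) on (0.35, 0.43) = 0.43
r AND (p OR r) = min(a, b) on (0.43, 0.43) = 0.43
NOT s = 1 − 0.85 = 0.15
r AND NOT s = min(a, b) on (0.43, 0.15) = 0.15
(r AND NOT s) OR t = max(a, b) on (0.15, 0.77) = 0.77
(r AND (p OR r)) AND ((r AND NOT s) OR t) = min(a, b) on (0.43, 0.77) = 0.43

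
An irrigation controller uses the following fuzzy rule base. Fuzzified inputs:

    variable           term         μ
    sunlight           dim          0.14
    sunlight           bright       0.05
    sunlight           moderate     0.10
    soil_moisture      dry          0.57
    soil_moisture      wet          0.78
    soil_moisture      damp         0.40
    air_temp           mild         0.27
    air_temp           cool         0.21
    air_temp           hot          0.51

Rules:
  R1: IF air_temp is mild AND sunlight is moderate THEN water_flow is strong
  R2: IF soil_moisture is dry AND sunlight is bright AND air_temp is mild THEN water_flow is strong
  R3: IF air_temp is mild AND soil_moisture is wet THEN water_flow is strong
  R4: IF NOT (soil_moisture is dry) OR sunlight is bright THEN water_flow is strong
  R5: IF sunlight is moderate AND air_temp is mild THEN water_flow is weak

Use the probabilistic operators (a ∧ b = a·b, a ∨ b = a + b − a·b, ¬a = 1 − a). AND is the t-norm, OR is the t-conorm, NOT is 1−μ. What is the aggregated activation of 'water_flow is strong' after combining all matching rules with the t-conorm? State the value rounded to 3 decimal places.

0.587

R1: mild=0.27, moderate=0.10; AND[a·b] → w = 0.0270
R2: dry=0.57, bright=0.05, mild=0.27; AND[a·b] → w = 0.0077
R3: mild=0.27, wet=0.78; AND[a·b] → w = 0.2106
R4: ¬dry=1−0.57=0.43, bright=0.05; OR[a + b − a·b] → w = 0.4585
R5: moderate=0.10, mild=0.27; AND[a·b] → w = 0.0270
Rules with consequent 'strong': {R1, R2, R3, R4} → strengths 0.0270, 0.0077, 0.2106, 0.4585
Aggregate via t-conorm [a + b − a·b]: 0.5873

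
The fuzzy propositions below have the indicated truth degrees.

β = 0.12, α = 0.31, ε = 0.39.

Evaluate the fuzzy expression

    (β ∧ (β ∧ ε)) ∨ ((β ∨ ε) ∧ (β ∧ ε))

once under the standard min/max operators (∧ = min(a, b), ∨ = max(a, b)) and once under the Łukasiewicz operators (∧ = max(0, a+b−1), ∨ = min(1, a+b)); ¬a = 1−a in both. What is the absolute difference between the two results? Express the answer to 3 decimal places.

0.120

Under standard min/max:
  β ∧ ε = min(a, b) on (0.12, 0.39) = 0.12
  β ∧ (β ∧ ε) = min(a, b) on (0.12, 0.12) = 0.12
  β ∨ ε = max(a, b) on (0.12, 0.39) = 0.39
  β ∧ ε = min(a, b) on (0.12, 0.39) = 0.12
  (β ∨ ε) ∧ (β ∧ ε) = min(a, b) on (0.39, 0.12) = 0.12
  (β ∧ (β ∧ ε)) ∨ ((β ∨ ε) ∧ (β ∧ ε)) = max(a, b) on (0.12, 0.12) = 0.12
  → value = 0.1200
Under Łukasiewicz:
  β ∧ ε = max(0, a+b−1) on (0.12, 0.39) = 0.00
  β ∧ (β ∧ ε) = max(0, a+b−1) on (0.12, 0.00) = 0.00
  β ∨ ε = min(1, a+b) on (0.12, 0.39) = 0.51
  β ∧ ε = max(0, a+b−1) on (0.12, 0.39) = 0.00
  (β ∨ ε) ∧ (β ∧ ε) = max(0, a+b−1) on (0.51, 0.00) = 0.00
  (β ∧ (β ∧ ε)) ∨ ((β ∨ ε) ∧ (β ∧ ε)) = min(1, a+b) on (0.00, 0.00) = 0.00
  → value = 0.0000
|0.1200 − 0.0000| = 0.120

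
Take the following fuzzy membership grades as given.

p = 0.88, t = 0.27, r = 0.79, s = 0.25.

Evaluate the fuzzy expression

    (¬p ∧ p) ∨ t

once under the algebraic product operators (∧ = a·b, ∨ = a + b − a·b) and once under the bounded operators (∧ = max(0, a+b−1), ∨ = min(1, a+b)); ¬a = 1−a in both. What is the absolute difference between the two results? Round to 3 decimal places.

Under algebraic product:
  ¬p = 1 − 0.8800 = 0.1200
  ¬p ∧ p = a·b on (0.1200, 0.8800) = 0.1056
  (¬p ∧ p) ∨ t = a + b − a·b on (0.1056, 0.2700) = 0.3471
  → value = 0.3471
Under bounded:
  ¬p = 1 − 0.88 = 0.12
  ¬p ∧ p = max(0, a+b−1) on (0.12, 0.88) = 0.00
  (¬p ∧ p) ∨ t = min(1, a+b) on (0.00, 0.27) = 0.27
  → value = 0.2700
|0.3471 − 0.2700| = 0.077

0.077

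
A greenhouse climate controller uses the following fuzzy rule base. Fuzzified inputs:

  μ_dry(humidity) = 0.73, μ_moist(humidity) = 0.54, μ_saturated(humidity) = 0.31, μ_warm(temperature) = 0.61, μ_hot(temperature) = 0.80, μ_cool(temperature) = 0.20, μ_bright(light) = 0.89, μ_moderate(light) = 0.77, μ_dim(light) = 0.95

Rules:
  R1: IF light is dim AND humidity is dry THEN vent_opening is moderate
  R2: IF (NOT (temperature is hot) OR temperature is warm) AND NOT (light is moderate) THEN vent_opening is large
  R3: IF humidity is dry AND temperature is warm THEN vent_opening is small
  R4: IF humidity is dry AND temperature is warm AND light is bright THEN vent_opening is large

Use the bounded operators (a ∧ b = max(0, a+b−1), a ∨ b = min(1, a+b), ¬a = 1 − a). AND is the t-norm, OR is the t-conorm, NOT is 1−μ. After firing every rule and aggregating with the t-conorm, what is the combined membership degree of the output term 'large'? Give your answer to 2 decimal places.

0.27

R1: dim=0.95, dry=0.73; AND[max(0, a+b−1)] → w = 0.68
R2: (¬hot=1−0.80=0.20 OR warm=0.61) = 0.81; AND[max(0, a+b−1)] with ¬moderate=1−0.77=0.23 → w = 0.04
R3: dry=0.73, warm=0.61; AND[max(0, a+b−1)] → w = 0.34
R4: dry=0.73, warm=0.61, bright=0.89; AND[max(0, a+b−1)] → w = 0.23
Rules with consequent 'large': {R2, R4} → strengths 0.04, 0.23
Aggregate via t-conorm [min(1, a+b)]: 0.27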